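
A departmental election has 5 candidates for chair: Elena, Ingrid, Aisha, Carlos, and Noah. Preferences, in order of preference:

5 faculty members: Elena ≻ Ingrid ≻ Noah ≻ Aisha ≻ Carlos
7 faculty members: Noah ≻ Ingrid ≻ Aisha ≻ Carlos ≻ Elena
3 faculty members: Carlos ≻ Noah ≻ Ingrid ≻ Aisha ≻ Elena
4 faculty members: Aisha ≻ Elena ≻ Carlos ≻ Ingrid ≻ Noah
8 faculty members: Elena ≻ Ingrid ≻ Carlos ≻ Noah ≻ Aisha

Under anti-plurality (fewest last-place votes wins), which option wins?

Ingrid

Last-place votes: Elena 10, Ingrid 0, Aisha 8, Carlos 5, Noah 4.
Ingrid is ranked last by the fewest voters, so Ingrid wins.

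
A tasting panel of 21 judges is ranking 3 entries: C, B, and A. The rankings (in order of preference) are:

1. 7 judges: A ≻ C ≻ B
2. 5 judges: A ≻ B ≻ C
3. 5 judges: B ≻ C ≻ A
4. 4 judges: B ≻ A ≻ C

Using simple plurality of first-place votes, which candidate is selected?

A

First-place votes: C 0, B 9, A 12.
A has the most first-place votes.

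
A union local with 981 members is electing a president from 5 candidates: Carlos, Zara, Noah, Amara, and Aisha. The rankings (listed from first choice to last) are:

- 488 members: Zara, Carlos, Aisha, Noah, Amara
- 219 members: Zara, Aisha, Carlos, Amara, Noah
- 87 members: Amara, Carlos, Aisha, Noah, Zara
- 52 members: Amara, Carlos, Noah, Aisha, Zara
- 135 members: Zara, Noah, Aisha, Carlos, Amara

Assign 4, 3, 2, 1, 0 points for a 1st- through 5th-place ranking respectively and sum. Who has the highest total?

Zara

Carlos: 488·3 + 219·2 + 87·3 + 52·3 + 135·1 = 2454
Zara: 488·4 + 219·4 + 87·0 + 52·0 + 135·4 = 3368
Noah: 488·1 + 219·0 + 87·1 + 52·2 + 135·3 = 1084
Amara: 488·0 + 219·1 + 87·4 + 52·4 + 135·0 = 775
Aisha: 488·2 + 219·3 + 87·2 + 52·1 + 135·2 = 2129
Zara has the highest Borda score (3368).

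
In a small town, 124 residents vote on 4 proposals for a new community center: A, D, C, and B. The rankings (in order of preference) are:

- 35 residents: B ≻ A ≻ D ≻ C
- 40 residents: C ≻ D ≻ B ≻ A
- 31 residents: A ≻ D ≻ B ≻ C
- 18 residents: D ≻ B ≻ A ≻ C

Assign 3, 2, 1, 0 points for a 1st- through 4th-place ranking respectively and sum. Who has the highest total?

A: 35·2 + 40·0 + 31·3 + 18·1 = 181
D: 35·1 + 40·2 + 31·2 + 18·3 = 231
C: 35·0 + 40·3 + 31·0 + 18·0 = 120
B: 35·3 + 40·1 + 31·1 + 18·2 = 212
D has the highest Borda score (231).

D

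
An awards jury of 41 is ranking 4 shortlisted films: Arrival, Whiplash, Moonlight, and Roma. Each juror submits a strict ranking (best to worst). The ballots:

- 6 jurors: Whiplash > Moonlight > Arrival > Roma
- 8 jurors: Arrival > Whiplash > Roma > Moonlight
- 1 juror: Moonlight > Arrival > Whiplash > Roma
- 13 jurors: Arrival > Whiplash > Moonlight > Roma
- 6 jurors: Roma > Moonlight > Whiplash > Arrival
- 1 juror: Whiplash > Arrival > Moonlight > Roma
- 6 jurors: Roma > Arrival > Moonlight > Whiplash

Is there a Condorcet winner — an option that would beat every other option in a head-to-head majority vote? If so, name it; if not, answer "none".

Arrival

Arrival vs Whiplash: 28–13 for Arrival.
Arrival vs Moonlight: 28–13 for Arrival.
Arrival vs Roma: 29–12 for Arrival.
Arrival beats every other option head-to-head.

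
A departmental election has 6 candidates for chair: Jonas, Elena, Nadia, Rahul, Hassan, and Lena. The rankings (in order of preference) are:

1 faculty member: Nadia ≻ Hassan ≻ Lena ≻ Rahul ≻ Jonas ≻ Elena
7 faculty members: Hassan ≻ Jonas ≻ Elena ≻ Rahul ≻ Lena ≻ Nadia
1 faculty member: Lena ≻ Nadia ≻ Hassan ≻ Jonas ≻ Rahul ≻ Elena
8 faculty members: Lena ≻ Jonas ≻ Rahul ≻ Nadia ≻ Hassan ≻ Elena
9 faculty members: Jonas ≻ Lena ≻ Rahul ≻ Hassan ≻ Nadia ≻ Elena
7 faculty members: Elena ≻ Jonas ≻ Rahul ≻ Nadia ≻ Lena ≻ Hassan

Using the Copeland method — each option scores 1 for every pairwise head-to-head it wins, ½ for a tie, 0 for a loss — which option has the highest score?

Jonas

Jonas: beats Elena, Nadia, Rahul, Hassan, and Lena → score 5.
Elena: loses to Jonas, Nadia, Rahul, Hassan, and Lena → score 0.
Nadia: beats Elena and Hassan; loses to Jonas, Rahul, and Lena → score 2.
Rahul: beats Elena, Nadia, and Hassan; loses to Jonas and Lena → score 3.
Hassan: beats Elena; loses to Jonas, Nadia, Rahul, and Lena → score 1.
Lena: beats Elena, Nadia, Rahul, and Hassan; loses to Jonas → score 4.
Jonas has the best pairwise record.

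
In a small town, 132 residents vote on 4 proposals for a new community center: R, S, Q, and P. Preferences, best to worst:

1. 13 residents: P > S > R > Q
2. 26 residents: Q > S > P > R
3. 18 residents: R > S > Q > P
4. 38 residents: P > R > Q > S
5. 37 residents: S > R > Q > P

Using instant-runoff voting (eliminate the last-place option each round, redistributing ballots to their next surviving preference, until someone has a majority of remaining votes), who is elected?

Round 1: R 18, S 37, Q 26, P 51. Eliminate R.
Round 2: S 55, Q 26, P 51. Eliminate Q.
Round 3: S 81, P 51. S has a majority.

S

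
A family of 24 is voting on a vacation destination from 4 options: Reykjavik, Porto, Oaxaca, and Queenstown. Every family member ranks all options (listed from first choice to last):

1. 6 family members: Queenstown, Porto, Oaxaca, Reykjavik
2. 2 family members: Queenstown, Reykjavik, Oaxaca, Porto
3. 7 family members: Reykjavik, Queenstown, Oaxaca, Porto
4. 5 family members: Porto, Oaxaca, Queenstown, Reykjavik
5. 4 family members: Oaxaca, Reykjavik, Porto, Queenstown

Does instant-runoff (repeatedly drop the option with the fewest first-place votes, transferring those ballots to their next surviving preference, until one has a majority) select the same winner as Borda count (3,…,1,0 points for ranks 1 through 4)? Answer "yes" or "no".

Instant-runoff — R1 Reykjavik 7, Porto 5, Oaxaca 4, Queenstown 8 (Oaxaca out); R2 Reykjavik 11, Porto 5, Queenstown 8 (Porto out); R3 Reykjavik 11, Queenstown 13 (Queenstown winner). Winner: Queenstown.
Borda — scores: Reykjavik 33, Porto 31, Oaxaca 37, Queenstown 43. Winner: Queenstown.
The two methods agree.

yes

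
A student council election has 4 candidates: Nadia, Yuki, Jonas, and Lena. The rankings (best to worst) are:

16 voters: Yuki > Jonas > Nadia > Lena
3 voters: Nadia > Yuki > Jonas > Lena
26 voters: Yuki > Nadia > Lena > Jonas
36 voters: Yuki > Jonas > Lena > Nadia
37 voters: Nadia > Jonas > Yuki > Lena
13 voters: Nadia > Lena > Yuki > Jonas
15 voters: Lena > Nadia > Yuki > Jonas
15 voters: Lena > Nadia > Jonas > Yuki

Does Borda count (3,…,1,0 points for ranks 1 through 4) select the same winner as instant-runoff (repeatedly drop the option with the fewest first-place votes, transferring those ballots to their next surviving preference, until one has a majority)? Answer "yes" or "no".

Borda — scores: Nadia 287, Yuki 305, Jonas 196, Lena 178. Winner: Yuki.
Instant-runoff — R1 Nadia 53, Yuki 78, Jonas 0, Lena 30 (Jonas out); R2 Nadia 53, Yuki 78, Lena 30 (Lena out); R3 Nadia 83, Yuki 78 (Nadia winner). Winner: Nadia.
The two methods disagree.

no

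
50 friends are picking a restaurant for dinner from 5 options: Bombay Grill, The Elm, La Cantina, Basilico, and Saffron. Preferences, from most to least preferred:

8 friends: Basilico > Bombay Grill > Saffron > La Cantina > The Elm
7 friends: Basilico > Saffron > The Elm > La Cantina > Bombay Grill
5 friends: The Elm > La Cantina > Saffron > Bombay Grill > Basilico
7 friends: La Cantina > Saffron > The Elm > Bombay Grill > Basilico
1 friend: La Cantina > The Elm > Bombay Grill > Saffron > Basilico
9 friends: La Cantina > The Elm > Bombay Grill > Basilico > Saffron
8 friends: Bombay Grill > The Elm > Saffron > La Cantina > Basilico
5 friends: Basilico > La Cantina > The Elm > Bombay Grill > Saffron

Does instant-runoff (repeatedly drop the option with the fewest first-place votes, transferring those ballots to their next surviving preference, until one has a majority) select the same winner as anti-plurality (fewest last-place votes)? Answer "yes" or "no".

yes

Instant-runoff — R1 Bombay Grill 8, The Elm 5, La Cantina 17, Basilico 20, Saffron 0 (Saffron out); R2 Bombay Grill 8, The Elm 5, La Cantina 17, Basilico 20 (The Elm out); R3 Bombay Grill 8, La Cantina 22, Basilico 20 (Bombay Grill out); R4 La Cantina 30, Basilico 20 (La Cantina winner). Winner: La Cantina.
Anti-plurality — last-place votes: Bombay Grill 7, The Elm 8, La Cantina 0, Basilico 21, Saffron 14. Winner: La Cantina.
The two methods agree.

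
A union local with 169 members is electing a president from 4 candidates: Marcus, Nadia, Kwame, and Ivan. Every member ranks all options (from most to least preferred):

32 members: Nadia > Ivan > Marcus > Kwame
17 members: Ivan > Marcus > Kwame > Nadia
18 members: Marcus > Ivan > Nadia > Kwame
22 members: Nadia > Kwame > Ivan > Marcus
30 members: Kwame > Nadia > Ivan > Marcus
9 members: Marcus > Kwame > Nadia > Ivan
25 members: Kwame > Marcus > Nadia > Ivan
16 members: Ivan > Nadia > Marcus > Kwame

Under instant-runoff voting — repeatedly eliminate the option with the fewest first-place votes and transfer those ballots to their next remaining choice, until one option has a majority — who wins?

Round 1: Marcus 27, Nadia 54, Kwame 55, Ivan 33. Eliminate Marcus.
Round 2: Nadia 54, Kwame 64, Ivan 51. Eliminate Ivan.
Round 3: Nadia 88, Kwame 81. Nadia has a majority.

Nadia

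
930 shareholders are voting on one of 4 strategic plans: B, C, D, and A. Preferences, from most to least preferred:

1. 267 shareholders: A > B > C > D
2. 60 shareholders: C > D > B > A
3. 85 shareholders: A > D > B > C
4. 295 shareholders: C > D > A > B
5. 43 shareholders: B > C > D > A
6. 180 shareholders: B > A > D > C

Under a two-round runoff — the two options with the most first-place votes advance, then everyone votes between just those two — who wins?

A

Round 1 first-place votes: B 223, C 355, D 0, A 352.
C and A advance.
Runoff: C is preferred to A by 398 voters; A by 532.
A wins the runoff.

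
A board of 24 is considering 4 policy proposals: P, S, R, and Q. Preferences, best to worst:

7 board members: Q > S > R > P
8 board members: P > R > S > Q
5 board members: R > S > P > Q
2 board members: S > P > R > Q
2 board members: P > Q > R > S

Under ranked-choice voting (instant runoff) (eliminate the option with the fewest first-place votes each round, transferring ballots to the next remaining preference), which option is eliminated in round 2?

Round 1: P 10, S 2, R 5, Q 7. Eliminate S.
Round 2: P 12, R 5, Q 7. Eliminate R.

R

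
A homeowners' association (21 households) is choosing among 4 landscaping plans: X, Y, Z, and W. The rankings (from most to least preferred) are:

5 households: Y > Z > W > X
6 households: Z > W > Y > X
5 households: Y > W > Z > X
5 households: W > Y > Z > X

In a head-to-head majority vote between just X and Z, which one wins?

Z

Voters preferring X to Z: 0; preferring Z to X: 21.
Z wins the head-to-head.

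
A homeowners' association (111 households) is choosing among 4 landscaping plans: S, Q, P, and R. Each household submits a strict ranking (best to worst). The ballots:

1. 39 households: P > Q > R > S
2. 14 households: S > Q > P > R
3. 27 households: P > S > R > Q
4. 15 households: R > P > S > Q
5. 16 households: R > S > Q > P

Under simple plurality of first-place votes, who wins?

P

First-place votes: S 14, Q 0, P 66, R 31.
P has the most first-place votes.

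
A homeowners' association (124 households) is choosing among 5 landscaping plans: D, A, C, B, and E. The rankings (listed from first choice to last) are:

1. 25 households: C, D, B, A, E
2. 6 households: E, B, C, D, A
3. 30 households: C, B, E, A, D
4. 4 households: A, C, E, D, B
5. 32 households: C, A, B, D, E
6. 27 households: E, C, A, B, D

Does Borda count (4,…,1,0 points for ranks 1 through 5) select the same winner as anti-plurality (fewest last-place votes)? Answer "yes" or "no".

yes

Borda — scores: D 117, A 221, C 453, B 249, E 200. Winner: C.
Anti-plurality — last-place votes: D 57, A 6, C 0, B 4, E 57. Winner: C.
The two methods agree.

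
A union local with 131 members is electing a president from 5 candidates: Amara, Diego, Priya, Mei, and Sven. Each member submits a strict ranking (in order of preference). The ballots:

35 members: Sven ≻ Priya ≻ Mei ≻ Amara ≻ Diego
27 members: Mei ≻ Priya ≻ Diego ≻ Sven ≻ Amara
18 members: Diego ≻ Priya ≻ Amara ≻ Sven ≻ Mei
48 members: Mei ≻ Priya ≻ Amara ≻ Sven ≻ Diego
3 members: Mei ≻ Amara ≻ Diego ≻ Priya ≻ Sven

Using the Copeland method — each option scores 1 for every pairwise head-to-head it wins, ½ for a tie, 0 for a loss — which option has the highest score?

Amara: beats Diego and Sven; loses to Priya and Mei → score 2.
Diego: loses to Amara, Priya, Mei, and Sven → score 0.
Priya: beats Amara, Diego, and Sven; loses to Mei → score 3.
Mei: beats Amara, Diego, Priya, and Sven → score 4.
Sven: beats Diego; loses to Amara, Priya, and Mei → score 1.
Mei has the best pairwise record.

Mei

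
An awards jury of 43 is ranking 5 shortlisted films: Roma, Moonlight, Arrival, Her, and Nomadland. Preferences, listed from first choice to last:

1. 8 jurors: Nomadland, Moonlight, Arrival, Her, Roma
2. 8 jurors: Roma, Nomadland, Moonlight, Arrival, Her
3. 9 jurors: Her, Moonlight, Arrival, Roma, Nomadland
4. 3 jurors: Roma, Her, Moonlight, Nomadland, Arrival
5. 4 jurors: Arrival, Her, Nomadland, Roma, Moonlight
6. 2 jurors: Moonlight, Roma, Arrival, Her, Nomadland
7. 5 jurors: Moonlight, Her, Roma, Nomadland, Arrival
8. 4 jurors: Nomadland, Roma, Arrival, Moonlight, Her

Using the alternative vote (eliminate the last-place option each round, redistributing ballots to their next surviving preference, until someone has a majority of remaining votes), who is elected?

Her

Round 1: Roma 11, Moonlight 7, Arrival 4, Her 9, Nomadland 12. Eliminate Arrival.
Round 2: Roma 11, Moonlight 7, Her 13, Nomadland 12. Eliminate Moonlight.
Round 3: Roma 13, Her 18, Nomadland 12. Eliminate Nomadland.
Round 4: Roma 17, Her 26. Her has a majority.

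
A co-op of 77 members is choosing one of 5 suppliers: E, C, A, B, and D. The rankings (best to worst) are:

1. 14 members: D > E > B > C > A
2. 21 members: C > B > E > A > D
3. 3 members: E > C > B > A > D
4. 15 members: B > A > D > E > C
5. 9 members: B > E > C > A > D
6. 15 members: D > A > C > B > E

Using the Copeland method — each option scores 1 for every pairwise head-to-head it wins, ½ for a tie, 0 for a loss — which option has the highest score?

B

E: beats C and A; loses to B and D → score 2.
C: beats A and B; loses to E and D → score 2.
A: beats D; loses to E, C, and B → score 1.
B: beats E, A, and D; loses to C → score 3.
D: beats E and C; loses to A and B → score 2.
B has the best pairwise record.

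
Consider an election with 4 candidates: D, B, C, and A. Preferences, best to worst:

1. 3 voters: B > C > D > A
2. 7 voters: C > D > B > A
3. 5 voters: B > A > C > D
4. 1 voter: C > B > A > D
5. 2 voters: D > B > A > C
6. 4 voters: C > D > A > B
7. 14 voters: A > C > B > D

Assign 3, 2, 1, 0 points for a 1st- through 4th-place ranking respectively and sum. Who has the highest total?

D: 3·1 + 7·2 + 5·0 + 1·0 + 2·3 + 4·2 + 14·0 = 31
B: 3·3 + 7·1 + 5·3 + 1·2 + 2·2 + 4·0 + 14·1 = 51
C: 3·2 + 7·3 + 5·1 + 1·3 + 2·0 + 4·3 + 14·2 = 75
A: 3·0 + 7·0 + 5·2 + 1·1 + 2·1 + 4·1 + 14·3 = 59
C has the highest Borda score (75).

C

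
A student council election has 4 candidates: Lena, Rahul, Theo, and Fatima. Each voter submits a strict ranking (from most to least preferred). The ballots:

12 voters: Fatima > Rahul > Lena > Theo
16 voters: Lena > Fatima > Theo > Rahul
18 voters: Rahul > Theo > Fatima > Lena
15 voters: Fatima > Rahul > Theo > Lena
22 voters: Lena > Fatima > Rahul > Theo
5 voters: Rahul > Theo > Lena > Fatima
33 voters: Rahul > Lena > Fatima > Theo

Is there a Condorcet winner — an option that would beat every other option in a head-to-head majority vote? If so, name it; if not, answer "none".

none

Checking pairwise contests:
Rahul beats Lena 83–38.
Fatima beats Rahul 65–56.
Lena beats Theo 83–38.
Lena beats Fatima 76–45.
Every option loses at least one head-to-head, so there is no Condorcet winner.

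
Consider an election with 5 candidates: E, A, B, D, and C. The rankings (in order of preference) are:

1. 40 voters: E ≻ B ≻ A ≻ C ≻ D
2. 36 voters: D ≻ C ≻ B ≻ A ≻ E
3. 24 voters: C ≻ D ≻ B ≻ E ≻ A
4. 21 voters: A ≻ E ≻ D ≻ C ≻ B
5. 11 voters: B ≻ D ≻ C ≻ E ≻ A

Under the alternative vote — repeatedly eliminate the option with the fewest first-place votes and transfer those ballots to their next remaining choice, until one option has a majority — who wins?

Round 1: E 40, A 21, B 11, D 36, C 24. Eliminate B.
Round 2: E 40, A 21, D 47, C 24. Eliminate A.
Round 3: E 61, D 47, C 24. Eliminate C.
Round 4: E 61, D 71. D has a majority.

D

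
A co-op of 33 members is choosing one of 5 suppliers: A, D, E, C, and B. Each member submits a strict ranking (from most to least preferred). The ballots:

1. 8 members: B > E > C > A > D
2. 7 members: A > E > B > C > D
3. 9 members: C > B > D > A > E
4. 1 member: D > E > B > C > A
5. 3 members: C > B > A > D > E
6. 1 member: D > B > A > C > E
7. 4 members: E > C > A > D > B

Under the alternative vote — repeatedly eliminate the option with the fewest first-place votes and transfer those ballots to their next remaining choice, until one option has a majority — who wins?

B

Round 1: A 7, D 2, E 4, C 12, B 8. Eliminate D.
Round 2: A 7, E 5, C 12, B 9. Eliminate E.
Round 3: A 7, C 16, B 10. Eliminate A.
Round 4: C 16, B 17. B has a majority.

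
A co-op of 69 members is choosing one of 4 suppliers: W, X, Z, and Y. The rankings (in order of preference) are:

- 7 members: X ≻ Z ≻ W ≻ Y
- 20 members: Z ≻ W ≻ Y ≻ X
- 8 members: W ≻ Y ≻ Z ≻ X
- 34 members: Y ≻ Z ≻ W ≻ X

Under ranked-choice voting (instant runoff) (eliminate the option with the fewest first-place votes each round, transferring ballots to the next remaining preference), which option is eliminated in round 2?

Round 1: W 8, X 7, Z 20, Y 34. Eliminate X.
Round 2: W 8, Z 27, Y 34. Eliminate W.

W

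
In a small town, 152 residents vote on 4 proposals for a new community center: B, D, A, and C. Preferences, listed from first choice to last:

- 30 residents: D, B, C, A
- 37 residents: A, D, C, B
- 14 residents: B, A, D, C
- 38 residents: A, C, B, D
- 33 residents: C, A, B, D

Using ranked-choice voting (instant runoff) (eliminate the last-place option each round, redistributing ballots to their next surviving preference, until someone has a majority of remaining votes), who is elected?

A

Round 1: B 14, D 30, A 75, C 33. Eliminate B.
Round 2: D 30, A 89, C 33. A has a majority.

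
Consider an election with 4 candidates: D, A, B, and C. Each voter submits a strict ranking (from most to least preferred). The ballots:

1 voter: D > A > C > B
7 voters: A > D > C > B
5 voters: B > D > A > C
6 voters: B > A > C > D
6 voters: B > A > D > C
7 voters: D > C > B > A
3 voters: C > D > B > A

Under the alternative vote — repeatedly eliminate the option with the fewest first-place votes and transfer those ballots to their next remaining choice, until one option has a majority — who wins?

D

Round 1: D 8, A 7, B 17, C 3. Eliminate C.
Round 2: D 11, A 7, B 17. Eliminate A.
Round 3: D 18, B 17. D has a majority.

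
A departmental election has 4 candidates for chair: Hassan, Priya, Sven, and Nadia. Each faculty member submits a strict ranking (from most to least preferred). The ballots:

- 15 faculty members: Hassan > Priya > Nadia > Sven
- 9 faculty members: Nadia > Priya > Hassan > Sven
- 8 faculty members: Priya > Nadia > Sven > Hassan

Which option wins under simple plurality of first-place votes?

First-place votes: Hassan 15, Priya 8, Sven 0, Nadia 9.
Hassan has the most first-place votes.

Hassan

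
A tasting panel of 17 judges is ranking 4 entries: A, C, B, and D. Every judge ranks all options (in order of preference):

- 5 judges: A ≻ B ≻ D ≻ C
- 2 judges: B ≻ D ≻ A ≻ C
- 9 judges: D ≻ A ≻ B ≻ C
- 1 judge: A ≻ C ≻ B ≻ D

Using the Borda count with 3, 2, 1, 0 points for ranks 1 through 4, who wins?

A

A: 5·3 + 2·1 + 9·2 + 1·3 = 38
C: 5·0 + 2·0 + 9·0 + 1·2 = 2
B: 5·2 + 2·3 + 9·1 + 1·1 = 26
D: 5·1 + 2·2 + 9·3 + 1·0 = 36
A has the highest Borda score (38).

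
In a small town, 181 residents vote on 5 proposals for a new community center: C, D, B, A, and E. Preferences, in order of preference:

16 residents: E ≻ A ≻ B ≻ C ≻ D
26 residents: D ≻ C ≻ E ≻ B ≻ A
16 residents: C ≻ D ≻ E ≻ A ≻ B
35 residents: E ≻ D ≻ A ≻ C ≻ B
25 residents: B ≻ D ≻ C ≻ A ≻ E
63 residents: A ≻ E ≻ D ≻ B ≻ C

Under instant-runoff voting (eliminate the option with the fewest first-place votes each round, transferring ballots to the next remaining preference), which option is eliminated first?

Round 1: C 16, D 26, B 25, A 63, E 51. Eliminate C.

C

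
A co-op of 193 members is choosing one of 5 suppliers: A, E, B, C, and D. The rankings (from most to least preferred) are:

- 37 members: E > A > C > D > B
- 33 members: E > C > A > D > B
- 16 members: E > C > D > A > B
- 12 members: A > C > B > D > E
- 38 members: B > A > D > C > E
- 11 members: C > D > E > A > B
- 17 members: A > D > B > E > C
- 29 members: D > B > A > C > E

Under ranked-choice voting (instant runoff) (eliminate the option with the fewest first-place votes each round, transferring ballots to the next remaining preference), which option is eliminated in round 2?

Round 1: A 29, E 86, B 38, C 11, D 29. Eliminate C.
Round 2: A 29, E 86, B 38, D 40. Eliminate A.

A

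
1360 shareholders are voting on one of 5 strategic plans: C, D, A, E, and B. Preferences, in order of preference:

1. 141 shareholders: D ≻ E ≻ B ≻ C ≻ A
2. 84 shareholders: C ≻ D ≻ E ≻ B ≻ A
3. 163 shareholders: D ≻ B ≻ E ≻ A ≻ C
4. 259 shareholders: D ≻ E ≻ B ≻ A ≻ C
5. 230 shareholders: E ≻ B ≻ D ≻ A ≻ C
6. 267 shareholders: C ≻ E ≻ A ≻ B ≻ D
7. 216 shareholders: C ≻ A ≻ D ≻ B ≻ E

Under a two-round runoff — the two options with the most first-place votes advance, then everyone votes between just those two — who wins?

D

Round 1 first-place votes: C 567, D 563, A 0, E 230, B 0.
C and D advance.
Runoff: C is preferred to D by 567 voters; D by 793.
D wins the runoff.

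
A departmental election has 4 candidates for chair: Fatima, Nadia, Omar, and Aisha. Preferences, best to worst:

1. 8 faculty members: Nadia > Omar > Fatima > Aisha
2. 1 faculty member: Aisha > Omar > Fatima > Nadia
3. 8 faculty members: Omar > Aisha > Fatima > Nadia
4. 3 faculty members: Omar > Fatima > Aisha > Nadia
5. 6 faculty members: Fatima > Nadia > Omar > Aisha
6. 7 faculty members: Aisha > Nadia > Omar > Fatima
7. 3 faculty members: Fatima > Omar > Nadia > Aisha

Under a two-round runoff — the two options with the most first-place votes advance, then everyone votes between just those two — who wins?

Omar

Round 1 first-place votes: Fatima 9, Nadia 8, Omar 11, Aisha 8.
Omar and Fatima advance.
Runoff: Omar is preferred to Fatima by 27 voters; Fatima by 9.
Omar wins the runoff.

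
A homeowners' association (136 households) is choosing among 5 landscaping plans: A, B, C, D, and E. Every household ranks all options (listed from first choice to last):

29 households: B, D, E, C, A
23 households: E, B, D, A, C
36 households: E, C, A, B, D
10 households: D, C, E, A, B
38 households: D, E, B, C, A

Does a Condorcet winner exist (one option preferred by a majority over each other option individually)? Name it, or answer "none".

none

Checking pairwise contests:
B beats A 90–46.
E beats B 107–29.
B beats C 90–46.
B beats D 88–48.
D beats E 77–59.
Every option loses at least one head-to-head, so there is no Condorcet winner.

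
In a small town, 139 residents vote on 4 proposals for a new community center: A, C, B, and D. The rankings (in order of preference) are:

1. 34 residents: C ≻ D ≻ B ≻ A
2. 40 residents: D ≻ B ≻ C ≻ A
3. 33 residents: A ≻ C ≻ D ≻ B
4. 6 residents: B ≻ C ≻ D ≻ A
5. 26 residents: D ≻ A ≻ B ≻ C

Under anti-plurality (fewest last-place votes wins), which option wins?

Last-place votes: A 80, C 26, B 33, D 0.
D is ranked last by the fewest voters, so D wins.

D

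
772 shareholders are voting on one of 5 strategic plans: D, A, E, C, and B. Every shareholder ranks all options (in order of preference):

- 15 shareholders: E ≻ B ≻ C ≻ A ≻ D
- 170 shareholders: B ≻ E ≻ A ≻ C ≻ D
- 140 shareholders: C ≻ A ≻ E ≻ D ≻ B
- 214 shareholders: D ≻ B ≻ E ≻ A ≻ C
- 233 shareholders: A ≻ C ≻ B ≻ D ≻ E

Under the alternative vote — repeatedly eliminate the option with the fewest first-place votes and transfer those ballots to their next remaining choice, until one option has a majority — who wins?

A

Round 1: D 214, A 233, E 15, C 140, B 170. Eliminate E.
Round 2: D 214, A 233, C 140, B 185. Eliminate C.
Round 3: D 214, A 373, B 185. Eliminate B.
Round 4: D 214, A 558. A has a majority.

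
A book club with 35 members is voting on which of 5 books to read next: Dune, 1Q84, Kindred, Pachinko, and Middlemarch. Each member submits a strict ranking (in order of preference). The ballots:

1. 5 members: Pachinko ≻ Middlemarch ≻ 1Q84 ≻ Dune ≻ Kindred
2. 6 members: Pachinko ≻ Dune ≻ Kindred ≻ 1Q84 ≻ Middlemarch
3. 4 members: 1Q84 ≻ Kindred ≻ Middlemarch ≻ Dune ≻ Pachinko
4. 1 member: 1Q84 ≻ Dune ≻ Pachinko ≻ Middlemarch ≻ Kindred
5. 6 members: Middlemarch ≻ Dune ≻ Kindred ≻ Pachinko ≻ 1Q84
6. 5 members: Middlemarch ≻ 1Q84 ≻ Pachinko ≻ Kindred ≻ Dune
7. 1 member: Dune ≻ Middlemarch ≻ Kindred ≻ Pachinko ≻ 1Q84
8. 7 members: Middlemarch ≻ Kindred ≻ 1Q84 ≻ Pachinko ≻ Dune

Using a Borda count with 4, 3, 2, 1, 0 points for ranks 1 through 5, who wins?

Middlemarch

Dune: 5·1 + 6·3 + 4·1 + 1·3 + 6·3 + 5·0 + 1·4 + 7·0 = 52
1Q84: 5·2 + 6·1 + 4·4 + 1·4 + 6·0 + 5·3 + 1·0 + 7·2 = 65
Kindred: 5·0 + 6·2 + 4·3 + 1·0 + 6·2 + 5·1 + 1·2 + 7·3 = 64
Pachinko: 5·4 + 6·4 + 4·0 + 1·2 + 6·1 + 5·2 + 1·1 + 7·1 = 70
Middlemarch: 5·3 + 6·0 + 4·2 + 1·1 + 6·4 + 5·4 + 1·3 + 7·4 = 99
Middlemarch has the highest Borda score (99).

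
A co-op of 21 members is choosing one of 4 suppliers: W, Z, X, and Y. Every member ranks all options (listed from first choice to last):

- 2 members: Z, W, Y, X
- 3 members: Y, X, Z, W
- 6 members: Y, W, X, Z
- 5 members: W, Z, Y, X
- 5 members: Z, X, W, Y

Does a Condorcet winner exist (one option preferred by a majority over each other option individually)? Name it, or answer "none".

W

W vs Z: 11–10 for W.
W vs X: 13–8 for W.
W vs Y: 12–9 for W.
W beats every other option head-to-head.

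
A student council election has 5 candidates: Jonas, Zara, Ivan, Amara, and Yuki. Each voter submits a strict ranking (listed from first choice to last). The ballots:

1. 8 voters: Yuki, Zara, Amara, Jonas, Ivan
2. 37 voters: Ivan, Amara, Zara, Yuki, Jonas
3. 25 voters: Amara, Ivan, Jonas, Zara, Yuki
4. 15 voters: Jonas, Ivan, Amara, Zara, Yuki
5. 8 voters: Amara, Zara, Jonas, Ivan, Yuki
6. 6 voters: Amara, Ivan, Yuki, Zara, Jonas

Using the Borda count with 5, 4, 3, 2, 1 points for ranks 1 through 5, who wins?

Jonas: 8·2 + 37·1 + 25·3 + 15·5 + 8·3 + 6·1 = 233
Zara: 8·4 + 37·3 + 25·2 + 15·2 + 8·4 + 6·2 = 267
Ivan: 8·1 + 37·5 + 25·4 + 15·4 + 8·2 + 6·4 = 393
Amara: 8·3 + 37·4 + 25·5 + 15·3 + 8·5 + 6·5 = 412
Yuki: 8·5 + 37·2 + 25·1 + 15·1 + 8·1 + 6·3 = 180
Amara has the highest Borda score (412).

Amara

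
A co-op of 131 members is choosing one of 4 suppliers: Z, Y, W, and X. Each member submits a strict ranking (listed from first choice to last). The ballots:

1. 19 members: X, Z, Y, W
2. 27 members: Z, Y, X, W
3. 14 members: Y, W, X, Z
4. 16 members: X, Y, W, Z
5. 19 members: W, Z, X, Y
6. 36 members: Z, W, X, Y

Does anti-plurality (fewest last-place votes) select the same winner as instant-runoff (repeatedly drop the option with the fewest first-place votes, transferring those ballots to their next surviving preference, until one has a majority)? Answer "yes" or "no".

no

Anti-plurality — last-place votes: Z 30, Y 55, W 46, X 0. Winner: X.
Instant-runoff — R1 Z 63, Y 14, W 19, X 35 (Y out); R2 Z 63, W 33, X 35 (W out); R3 Z 82, X 49 (Z winner). Winner: Z.
The two methods disagree.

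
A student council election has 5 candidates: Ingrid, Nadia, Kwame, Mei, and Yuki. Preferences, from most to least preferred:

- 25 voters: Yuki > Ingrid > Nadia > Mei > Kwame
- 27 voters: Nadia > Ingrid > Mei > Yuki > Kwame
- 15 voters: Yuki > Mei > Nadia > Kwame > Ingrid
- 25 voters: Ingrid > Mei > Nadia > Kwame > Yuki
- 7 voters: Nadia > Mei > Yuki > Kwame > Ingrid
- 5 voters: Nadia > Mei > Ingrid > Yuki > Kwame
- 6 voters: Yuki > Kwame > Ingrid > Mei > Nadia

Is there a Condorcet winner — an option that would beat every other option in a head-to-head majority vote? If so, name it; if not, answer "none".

Ingrid

Ingrid vs Nadia: 56–54 for Ingrid.
Ingrid vs Kwame: 82–28 for Ingrid.
Ingrid vs Mei: 83–27 for Ingrid.
Ingrid vs Yuki: 57–53 for Ingrid.
Ingrid beats every other option head-to-head.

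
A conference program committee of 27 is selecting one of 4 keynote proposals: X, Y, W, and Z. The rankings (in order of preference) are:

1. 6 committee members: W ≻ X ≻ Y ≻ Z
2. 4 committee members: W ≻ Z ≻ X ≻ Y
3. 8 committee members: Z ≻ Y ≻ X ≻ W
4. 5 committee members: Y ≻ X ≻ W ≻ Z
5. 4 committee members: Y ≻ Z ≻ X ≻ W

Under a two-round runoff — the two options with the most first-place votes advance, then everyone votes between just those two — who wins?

Y

Round 1 first-place votes: X 0, Y 9, W 10, Z 8.
W and Y advance.
Runoff: W is preferred to Y by 10 voters; Y by 17.
Y wins the runoff.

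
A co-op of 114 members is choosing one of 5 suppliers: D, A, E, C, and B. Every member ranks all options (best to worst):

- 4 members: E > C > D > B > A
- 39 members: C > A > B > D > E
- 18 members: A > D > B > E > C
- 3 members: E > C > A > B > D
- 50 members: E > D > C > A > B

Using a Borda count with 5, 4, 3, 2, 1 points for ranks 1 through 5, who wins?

D: 4·3 + 39·2 + 18·4 + 3·1 + 50·4 = 365
A: 4·1 + 39·4 + 18·5 + 3·3 + 50·2 = 359
E: 4·5 + 39·1 + 18·2 + 3·5 + 50·5 = 360
C: 4·4 + 39·5 + 18·1 + 3·4 + 50·3 = 391
B: 4·2 + 39·3 + 18·3 + 3·2 + 50·1 = 235
C has the highest Borda score (391).

C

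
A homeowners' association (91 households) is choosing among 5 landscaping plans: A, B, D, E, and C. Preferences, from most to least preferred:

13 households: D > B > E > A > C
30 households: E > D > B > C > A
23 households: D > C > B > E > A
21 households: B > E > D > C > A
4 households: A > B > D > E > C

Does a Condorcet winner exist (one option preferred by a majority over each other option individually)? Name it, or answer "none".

Checking pairwise contests:
B beats A 87–4.
D beats B 66–25.
E beats D 51–40.
B beats E 61–30.
B beats C 68–23.
Every option loses at least one head-to-head, so there is no Condorcet winner.

none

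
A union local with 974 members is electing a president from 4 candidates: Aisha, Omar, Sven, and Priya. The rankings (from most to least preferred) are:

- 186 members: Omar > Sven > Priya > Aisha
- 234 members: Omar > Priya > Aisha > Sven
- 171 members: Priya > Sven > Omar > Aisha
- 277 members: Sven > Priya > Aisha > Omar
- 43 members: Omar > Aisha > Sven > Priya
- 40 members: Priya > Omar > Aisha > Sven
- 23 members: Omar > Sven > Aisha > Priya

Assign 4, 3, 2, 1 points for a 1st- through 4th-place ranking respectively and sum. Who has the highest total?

Priya

Aisha: 186·1 + 234·2 + 171·1 + 277·2 + 43·3 + 40·2 + 23·2 = 1634
Omar: 186·4 + 234·4 + 171·2 + 277·1 + 43·4 + 40·3 + 23·4 = 2683
Sven: 186·3 + 234·1 + 171·3 + 277·4 + 43·2 + 40·1 + 23·3 = 2608
Priya: 186·2 + 234·3 + 171·4 + 277·3 + 43·1 + 40·4 + 23·1 = 2815
Priya has the highest Borda score (2815).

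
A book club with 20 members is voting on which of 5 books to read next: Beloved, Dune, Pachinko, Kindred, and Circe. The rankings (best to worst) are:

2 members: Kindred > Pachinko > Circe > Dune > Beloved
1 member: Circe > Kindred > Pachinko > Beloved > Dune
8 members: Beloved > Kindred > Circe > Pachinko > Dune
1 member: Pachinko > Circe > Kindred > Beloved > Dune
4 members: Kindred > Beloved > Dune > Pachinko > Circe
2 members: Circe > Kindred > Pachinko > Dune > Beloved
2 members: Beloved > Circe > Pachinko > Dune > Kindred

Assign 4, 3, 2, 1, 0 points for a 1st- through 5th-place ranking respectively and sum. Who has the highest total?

Kindred

Beloved: 2·0 + 1·1 + 8·4 + 1·1 + 4·3 + 2·0 + 2·4 = 54
Dune: 2·1 + 1·0 + 8·0 + 1·0 + 4·2 + 2·1 + 2·1 = 14
Pachinko: 2·3 + 1·2 + 8·1 + 1·4 + 4·1 + 2·2 + 2·2 = 32
Kindred: 2·4 + 1·3 + 8·3 + 1·2 + 4·4 + 2·3 + 2·0 = 59
Circe: 2·2 + 1·4 + 8·2 + 1·3 + 4·0 + 2·4 + 2·3 = 41
Kindred has the highest Borda score (59).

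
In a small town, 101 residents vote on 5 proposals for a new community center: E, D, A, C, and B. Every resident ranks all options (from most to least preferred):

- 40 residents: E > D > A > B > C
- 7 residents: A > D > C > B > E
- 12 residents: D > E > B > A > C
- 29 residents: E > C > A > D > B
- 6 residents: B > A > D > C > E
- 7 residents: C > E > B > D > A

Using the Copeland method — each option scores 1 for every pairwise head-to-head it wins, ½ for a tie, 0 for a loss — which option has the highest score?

E: beats D, A, C, and B → score 4.
D: beats A, C, and B; loses to E → score 3.
A: beats C and B; loses to E and D → score 2.
C: loses to E, D, A, and B → score 0.
B: beats C; loses to E, D, and A → score 1.
E has the best pairwise record.

E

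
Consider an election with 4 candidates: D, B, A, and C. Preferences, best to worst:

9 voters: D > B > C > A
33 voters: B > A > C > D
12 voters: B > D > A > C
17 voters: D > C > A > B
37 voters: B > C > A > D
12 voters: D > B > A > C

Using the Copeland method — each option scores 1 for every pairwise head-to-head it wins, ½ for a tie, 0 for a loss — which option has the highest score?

B

D: loses to B, A, and C → score 0.
B: beats D, A, and C → score 3.
A: beats D; loses to B and C → score 1.
C: beats D and A; loses to B → score 2.
B has the best pairwise record.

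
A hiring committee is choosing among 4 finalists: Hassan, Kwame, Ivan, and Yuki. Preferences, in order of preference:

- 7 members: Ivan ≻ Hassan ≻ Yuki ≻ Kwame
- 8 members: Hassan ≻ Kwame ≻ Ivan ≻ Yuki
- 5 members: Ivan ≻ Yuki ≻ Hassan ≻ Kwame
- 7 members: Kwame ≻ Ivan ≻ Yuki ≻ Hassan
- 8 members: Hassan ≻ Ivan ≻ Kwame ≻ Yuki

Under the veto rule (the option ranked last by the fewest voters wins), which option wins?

Ivan

Last-place votes: Hassan 7, Kwame 12, Ivan 0, Yuki 16.
Ivan is ranked last by the fewest voters, so Ivan wins.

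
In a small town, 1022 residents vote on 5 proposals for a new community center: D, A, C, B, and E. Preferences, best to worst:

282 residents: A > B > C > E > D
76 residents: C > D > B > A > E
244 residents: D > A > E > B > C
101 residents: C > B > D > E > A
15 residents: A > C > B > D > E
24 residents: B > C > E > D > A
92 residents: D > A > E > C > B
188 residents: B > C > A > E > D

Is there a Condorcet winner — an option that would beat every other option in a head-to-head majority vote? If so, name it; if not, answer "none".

Checking pairwise contests:
C beats D 686–336.
D beats A 537–485.
A beats C 633–389.
A beats B 633–389.
D beats E 528–494.
Every option loses at least one head-to-head, so there is no Condorcet winner.

none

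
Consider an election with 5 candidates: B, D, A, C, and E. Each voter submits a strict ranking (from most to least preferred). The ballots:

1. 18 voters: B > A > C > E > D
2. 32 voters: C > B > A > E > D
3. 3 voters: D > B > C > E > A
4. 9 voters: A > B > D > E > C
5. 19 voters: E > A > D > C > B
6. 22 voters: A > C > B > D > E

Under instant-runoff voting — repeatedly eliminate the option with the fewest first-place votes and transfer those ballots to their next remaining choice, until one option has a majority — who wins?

A

Round 1: B 18, D 3, A 31, C 32, E 19. Eliminate D.
Round 2: B 21, A 31, C 32, E 19. Eliminate E.
Round 3: B 21, A 50, C 32. Eliminate B.
Round 4: A 68, C 35. A has a majority.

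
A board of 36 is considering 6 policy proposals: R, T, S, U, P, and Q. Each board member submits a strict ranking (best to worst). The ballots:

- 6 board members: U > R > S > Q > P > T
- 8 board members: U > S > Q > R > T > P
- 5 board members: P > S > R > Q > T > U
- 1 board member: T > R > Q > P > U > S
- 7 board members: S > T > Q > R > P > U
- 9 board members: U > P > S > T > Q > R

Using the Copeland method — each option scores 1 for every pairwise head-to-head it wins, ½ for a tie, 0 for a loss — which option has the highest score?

R: beats T and P; loses to S, U, and Q → score 2.
T: loses to R, S, U, P, and Q → score 0.
S: beats R, T, P, and Q; loses to U → score 4.
U: beats R, T, S, P, and Q → score 5.
P: beats T; loses to R, S, U, and Q → score 1.
Q: beats R, T, and P; loses to S and U → score 3.
U has the best pairwise record.

U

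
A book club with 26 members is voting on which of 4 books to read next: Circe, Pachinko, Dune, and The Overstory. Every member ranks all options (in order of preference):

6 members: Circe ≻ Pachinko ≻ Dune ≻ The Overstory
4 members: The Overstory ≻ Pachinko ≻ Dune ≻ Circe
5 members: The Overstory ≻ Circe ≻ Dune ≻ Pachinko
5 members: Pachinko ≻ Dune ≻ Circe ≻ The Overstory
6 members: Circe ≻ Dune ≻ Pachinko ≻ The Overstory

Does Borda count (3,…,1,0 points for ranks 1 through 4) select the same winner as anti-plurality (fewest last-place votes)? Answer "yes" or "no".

no

Borda — scores: Circe 51, Pachinko 41, Dune 37, The Overstory 27. Winner: Circe.
Anti-plurality — last-place votes: Circe 4, Pachinko 5, Dune 0, The Overstory 17. Winner: Dune.
The two methods disagree.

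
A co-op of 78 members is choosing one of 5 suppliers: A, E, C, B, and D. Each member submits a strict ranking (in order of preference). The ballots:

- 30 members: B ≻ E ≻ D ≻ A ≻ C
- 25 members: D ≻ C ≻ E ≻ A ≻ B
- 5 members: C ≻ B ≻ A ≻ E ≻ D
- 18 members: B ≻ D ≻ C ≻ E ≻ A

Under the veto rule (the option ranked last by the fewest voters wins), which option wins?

Last-place votes: A 18, E 0, C 30, B 25, D 5.
E is ranked last by the fewest voters, so E wins.

E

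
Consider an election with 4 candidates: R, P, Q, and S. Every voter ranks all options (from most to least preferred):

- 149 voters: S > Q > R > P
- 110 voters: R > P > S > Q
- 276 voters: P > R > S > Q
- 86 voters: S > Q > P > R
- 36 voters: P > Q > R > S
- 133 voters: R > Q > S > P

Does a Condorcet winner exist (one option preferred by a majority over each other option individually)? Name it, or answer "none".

P vs R: 398–392 for P.
P vs Q: 422–368 for P.
P vs S: 422–368 for P.
P beats every other option head-to-head.

P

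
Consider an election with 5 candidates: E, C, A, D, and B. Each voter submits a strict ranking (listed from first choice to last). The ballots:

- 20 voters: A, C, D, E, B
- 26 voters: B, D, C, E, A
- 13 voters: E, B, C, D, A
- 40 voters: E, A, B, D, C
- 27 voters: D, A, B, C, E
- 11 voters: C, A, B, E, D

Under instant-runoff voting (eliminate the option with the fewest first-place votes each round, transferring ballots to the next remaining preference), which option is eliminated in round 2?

Round 1: E 53, C 11, A 20, D 27, B 26. Eliminate C.
Round 2: E 53, A 31, D 27, B 26. Eliminate B.

B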